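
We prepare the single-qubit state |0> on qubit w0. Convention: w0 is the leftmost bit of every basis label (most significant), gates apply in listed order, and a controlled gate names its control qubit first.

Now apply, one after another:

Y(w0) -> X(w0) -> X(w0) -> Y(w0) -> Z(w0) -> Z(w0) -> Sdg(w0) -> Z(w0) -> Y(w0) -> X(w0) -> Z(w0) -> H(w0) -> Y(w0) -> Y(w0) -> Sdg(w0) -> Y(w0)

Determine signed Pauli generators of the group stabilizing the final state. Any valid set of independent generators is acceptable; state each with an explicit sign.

The stabilizer group can be generated by -Y, among other valid generating sets.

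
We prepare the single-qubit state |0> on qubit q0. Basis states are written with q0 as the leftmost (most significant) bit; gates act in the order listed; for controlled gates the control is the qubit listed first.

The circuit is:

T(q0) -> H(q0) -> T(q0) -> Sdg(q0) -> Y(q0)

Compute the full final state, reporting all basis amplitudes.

The final amplitudes are -sqrt(2)*exp(I*pi/4)/2 on |0>, sqrt(2)*I/2 on |1>.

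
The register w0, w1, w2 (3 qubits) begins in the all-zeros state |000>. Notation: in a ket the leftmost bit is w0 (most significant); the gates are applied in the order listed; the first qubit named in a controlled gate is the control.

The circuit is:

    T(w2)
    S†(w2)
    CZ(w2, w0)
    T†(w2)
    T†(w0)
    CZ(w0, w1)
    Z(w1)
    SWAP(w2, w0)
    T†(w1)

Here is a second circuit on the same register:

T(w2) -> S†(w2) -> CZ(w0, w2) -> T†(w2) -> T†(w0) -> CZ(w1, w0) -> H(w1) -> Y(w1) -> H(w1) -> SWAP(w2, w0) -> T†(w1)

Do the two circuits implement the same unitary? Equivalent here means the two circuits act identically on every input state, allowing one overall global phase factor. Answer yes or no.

No — the two circuits implement different unitaries, even allowing a global phase.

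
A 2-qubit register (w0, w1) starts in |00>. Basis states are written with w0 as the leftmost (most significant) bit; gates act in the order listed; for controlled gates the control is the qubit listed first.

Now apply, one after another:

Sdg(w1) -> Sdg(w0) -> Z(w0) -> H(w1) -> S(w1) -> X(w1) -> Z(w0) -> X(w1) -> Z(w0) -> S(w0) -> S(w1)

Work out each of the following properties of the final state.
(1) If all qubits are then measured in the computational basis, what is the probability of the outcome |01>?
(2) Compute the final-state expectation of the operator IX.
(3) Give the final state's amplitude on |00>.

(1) A full measurement returns |01> with probability 1/2.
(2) The expectation value of IX is -1.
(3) The amplitude on |00> is sqrt(2)/2.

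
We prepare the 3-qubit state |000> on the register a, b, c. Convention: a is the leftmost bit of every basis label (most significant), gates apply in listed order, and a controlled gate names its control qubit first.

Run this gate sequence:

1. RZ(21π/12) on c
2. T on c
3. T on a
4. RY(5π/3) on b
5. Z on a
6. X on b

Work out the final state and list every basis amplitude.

The resulting statevector has amplitude -exp(I*pi/8)/2 on |000>, sqrt(3)*exp(I*pi/8)/2 on |010>, and 0 on every other basis state.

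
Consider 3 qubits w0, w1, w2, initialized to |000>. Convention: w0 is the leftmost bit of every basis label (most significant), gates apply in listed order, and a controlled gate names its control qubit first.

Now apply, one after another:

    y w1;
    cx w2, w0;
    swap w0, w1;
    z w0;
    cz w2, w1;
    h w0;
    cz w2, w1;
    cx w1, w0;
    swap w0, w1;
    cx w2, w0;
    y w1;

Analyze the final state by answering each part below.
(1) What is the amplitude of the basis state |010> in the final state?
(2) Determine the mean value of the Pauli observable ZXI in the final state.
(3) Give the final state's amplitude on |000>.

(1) The amplitude on |010> is sqrt(2)/2.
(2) In the final state, ZXI has expectation 1.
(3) The final state's coefficient on |000> equals sqrt(2)/2.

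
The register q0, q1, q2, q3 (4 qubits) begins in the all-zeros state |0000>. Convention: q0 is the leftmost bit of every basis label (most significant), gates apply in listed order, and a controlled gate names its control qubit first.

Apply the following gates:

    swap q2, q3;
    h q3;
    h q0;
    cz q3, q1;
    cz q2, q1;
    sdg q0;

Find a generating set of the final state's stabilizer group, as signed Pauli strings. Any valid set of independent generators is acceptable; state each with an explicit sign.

The final state is stabilized by the group generated by -YIII, +IIIX, +IZII, +IIZI; other independent generating sets are equally valid.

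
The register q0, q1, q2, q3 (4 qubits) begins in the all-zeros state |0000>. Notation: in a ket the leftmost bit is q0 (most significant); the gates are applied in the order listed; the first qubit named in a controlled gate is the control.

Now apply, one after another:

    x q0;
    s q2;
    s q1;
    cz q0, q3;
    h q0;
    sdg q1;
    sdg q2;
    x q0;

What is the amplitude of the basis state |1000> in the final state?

The final state's coefficient on |1000> equals sqrt(2)/2.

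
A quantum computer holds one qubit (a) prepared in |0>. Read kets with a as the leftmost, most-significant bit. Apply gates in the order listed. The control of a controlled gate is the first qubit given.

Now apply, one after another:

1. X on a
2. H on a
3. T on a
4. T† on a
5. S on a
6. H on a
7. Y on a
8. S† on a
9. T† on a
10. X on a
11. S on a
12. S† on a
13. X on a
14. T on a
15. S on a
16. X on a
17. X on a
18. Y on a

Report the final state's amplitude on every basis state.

The resulting statevector has amplitude 1/2 - I/2 on |0>, 1/2 + I/2 on |1>. Key observation: the block from step 8 through step 15 cancels to the identity and can be dropped.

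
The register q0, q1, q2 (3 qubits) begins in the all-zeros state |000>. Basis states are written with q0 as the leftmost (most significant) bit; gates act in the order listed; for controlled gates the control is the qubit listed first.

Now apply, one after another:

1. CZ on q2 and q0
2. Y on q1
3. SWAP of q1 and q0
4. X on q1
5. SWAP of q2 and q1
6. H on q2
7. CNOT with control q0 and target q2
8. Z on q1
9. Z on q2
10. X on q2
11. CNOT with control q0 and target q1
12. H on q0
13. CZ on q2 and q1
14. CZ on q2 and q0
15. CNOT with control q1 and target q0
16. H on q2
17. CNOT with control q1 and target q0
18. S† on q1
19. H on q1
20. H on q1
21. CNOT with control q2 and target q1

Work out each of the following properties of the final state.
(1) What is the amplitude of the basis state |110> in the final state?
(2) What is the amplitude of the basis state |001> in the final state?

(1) The final state's coefficient on |110> equals sqrt(2)/2. Key observation: gates 19-20 undo each other exactly, leaving only the rest of the circuit to track.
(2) |001> carries amplitude -sqrt(2)/2 in the final state.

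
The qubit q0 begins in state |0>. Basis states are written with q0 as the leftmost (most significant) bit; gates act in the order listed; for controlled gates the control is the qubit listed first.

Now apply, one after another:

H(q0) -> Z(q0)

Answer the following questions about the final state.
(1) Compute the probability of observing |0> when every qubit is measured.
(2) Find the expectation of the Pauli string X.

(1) A full measurement returns |0> with probability 1/2.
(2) The expectation value of X is -1.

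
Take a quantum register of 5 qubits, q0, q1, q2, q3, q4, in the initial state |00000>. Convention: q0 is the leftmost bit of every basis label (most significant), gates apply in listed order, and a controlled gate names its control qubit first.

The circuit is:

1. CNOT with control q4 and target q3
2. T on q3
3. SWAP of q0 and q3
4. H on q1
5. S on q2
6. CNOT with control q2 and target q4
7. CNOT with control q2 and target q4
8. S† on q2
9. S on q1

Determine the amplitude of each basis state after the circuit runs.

After the circuit, the state carries amplitude sqrt(2)/2 on |00000>, sqrt(2)*I/2 on |01000>, and 0 on every other basis state. Key observation: steps 5-8 multiply out to the identity, so the circuit reduces to the remaining gates.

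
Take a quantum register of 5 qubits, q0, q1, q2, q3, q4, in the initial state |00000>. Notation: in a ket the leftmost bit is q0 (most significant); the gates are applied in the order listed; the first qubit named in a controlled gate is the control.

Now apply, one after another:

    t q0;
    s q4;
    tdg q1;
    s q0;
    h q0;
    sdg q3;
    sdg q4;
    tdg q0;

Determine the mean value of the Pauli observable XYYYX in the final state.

The observable XYYYX averages to 0.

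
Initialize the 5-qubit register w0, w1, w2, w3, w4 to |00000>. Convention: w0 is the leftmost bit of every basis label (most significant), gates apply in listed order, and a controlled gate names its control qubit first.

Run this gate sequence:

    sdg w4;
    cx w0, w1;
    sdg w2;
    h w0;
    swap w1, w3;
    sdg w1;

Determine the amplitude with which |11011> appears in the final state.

The amplitude on |11011> is 0.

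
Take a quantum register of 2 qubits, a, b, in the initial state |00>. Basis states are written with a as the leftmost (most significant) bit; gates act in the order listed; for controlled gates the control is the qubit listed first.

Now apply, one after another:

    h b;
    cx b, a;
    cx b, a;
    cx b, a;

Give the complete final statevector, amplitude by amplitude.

The final amplitudes are sqrt(2)/2 on |00>, 0 on |01>, 0 on |10>, sqrt(2)/2 on |11>. Key observation: the block from step 3 through step 4 cancels to the identity and can be dropped.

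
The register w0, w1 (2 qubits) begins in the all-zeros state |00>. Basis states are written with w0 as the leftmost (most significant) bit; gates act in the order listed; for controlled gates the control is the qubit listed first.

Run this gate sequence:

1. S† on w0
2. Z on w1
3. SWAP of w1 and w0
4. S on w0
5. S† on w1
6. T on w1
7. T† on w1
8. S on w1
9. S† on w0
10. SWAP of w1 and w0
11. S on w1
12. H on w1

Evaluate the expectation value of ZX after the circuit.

In the final state, ZX has expectation 1. Key observation: steps 3-10 multiply out to the identity, so the circuit reduces to the remaining gates.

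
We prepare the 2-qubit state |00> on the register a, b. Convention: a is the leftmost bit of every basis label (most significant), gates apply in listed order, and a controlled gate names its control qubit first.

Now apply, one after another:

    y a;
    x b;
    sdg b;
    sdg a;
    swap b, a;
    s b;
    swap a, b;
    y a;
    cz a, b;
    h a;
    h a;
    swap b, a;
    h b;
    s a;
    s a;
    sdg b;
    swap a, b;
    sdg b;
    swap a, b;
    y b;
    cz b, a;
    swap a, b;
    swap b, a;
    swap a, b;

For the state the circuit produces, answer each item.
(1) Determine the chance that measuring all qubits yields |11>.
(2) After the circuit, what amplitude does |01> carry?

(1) Outcome |11> occurs with probability 1/2. Key observation: the block from step 10 through step 11 cancels to the identity and can be dropped.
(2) The final state's coefficient on |01> equals -sqrt(2)/2.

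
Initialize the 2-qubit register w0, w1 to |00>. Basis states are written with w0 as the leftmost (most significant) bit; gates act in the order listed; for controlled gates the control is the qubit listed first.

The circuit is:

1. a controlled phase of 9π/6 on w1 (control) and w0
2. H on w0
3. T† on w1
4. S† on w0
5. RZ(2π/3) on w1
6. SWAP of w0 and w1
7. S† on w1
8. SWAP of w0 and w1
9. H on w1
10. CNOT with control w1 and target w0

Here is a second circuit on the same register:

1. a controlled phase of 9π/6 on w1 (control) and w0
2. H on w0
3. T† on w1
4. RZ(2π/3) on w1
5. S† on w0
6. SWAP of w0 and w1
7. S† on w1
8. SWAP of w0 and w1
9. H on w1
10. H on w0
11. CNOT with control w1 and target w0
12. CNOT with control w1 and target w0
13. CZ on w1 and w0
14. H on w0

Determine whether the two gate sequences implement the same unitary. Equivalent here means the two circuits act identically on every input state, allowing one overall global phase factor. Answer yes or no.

Yes — the two circuits implement the same unitary up to a global phase.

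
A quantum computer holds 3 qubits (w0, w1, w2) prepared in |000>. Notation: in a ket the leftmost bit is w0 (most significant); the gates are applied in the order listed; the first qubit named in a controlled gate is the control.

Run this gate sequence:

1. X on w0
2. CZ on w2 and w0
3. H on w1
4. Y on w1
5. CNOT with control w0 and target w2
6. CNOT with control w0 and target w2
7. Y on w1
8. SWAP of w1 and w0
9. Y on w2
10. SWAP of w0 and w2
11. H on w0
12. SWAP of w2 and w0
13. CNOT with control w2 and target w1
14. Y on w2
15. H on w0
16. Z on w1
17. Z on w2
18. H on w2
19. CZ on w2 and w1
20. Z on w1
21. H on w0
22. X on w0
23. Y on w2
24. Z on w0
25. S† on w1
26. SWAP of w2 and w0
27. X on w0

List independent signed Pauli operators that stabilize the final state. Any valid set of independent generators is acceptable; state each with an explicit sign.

The stabilizer group can be generated by -XII, +IYI, -IIX, among other valid generating sets. Key observation: steps 4-7 multiply out to the identity, so the circuit reduces to the remaining gates.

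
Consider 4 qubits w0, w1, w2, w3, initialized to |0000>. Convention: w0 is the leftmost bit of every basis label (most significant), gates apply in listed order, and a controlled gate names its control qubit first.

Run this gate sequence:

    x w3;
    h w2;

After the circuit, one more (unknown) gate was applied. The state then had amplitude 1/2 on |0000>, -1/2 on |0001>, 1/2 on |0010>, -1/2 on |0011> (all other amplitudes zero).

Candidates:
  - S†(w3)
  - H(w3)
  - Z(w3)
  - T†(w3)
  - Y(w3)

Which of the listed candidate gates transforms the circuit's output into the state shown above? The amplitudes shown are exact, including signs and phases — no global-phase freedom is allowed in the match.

It was H(w3) that produced the state shown.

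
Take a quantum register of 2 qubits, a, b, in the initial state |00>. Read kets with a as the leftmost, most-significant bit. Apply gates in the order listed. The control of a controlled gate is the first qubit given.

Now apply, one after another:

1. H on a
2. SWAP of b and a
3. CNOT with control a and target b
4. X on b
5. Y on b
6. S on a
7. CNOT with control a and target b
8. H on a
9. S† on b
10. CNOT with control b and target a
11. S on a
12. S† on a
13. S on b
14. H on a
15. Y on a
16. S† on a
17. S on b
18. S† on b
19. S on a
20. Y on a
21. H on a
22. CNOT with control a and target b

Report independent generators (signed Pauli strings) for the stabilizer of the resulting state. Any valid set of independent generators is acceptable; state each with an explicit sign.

The stabilizer group can be generated by -XI, -IX, among other valid generating sets. Key observation: steps 14-21 multiply out to the identity, so the circuit reduces to the remaining gates.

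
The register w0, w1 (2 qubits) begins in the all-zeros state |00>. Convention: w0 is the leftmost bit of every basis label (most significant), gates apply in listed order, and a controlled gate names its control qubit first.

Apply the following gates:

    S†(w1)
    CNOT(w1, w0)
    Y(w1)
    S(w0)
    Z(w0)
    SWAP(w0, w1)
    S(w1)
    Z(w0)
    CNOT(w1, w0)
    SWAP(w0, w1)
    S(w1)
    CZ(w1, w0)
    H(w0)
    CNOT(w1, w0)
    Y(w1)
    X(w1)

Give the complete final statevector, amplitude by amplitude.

After the circuit, the state carries amplitude 0 on |00>, -sqrt(2)*I/2 on |01>, 0 on |10>, -sqrt(2)*I/2 on |11>.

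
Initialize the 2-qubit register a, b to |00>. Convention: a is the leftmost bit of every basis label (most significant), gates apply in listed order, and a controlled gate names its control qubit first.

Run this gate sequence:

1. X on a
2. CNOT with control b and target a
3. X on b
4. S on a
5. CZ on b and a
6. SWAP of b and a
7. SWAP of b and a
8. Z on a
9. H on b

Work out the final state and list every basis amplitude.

The resulting statevector has amplitude 0 on |00>, 0 on |01>, sqrt(2)*I/2 on |10>, -sqrt(2)*I/2 on |11>.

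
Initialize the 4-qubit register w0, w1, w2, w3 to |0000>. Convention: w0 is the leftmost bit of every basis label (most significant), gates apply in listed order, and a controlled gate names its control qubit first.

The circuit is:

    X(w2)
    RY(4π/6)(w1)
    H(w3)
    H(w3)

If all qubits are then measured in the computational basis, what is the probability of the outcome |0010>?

Outcome |0010> occurs with probability 1/4. Key observation: the block from step 3 through step 4 cancels to the identity and can be dropped.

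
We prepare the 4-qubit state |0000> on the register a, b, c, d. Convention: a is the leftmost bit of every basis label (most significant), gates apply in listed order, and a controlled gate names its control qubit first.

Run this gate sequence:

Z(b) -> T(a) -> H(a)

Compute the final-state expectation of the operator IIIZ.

The expectation value of IIIZ is 1.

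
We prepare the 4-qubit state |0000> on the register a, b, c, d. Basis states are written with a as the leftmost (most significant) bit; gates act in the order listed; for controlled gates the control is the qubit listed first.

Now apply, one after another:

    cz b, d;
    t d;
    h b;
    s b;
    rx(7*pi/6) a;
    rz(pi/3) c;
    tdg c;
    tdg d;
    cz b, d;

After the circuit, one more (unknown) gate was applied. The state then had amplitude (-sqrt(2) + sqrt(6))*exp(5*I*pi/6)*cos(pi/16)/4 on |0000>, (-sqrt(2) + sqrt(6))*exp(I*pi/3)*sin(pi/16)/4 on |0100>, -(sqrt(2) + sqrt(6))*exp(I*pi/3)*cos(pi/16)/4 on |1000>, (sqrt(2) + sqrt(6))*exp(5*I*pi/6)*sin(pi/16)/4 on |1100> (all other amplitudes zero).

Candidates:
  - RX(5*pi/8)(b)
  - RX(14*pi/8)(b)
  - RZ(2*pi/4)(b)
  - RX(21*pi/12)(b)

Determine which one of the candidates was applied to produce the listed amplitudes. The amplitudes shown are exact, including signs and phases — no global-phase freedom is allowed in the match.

The applied gate was RX(5*pi/8)(b).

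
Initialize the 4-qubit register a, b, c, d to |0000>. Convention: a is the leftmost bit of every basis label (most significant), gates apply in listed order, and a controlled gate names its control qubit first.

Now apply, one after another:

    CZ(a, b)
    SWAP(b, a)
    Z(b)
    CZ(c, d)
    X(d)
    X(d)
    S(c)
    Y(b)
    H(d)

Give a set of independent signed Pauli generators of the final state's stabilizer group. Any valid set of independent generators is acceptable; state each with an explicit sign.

The stabilizer group can be generated by +IIIX, +ZIII, -IZII, +IIZI, among other valid generating sets.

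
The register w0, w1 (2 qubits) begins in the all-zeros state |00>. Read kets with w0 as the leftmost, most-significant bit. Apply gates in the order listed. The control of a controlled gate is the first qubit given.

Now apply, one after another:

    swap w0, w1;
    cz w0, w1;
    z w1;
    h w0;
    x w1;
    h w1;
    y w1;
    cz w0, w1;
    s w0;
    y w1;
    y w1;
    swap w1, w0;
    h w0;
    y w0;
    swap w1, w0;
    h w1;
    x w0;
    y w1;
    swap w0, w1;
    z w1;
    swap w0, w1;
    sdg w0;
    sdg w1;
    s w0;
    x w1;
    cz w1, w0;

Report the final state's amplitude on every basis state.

The resulting statevector has amplitude I/2 on |00>, 1/2 on |01>, 1/2 on |10>, -I/2 on |11>.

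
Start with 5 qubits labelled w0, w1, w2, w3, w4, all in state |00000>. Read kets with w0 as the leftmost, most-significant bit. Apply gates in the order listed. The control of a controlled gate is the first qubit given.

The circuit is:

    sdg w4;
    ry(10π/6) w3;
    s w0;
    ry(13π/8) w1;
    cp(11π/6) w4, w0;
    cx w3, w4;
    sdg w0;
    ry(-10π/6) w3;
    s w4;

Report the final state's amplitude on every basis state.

The final amplitudes are -3*cos(3*pi/16)/4 on |00000>, -I*cos(3*pi/16)/4 on |00001>, -sqrt(3)*cos(3*pi/16)/4 on |00010>, sqrt(3)*I*cos(3*pi/16)/4 on |00011>, 3*sin(3*pi/16)/4 on |01000>, I*sin(3*pi/16)/4 on |01001>, sqrt(3)*sin(3*pi/16)/4 on |01010>, -sqrt(3)*I*sin(3*pi/16)/4 on |01011>, and 0 on every other basis state.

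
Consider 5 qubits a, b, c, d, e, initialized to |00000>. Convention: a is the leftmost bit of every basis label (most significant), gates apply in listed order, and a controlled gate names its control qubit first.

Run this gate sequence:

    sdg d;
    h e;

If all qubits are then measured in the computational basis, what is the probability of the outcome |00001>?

Outcome |00001> occurs with probability 1/2.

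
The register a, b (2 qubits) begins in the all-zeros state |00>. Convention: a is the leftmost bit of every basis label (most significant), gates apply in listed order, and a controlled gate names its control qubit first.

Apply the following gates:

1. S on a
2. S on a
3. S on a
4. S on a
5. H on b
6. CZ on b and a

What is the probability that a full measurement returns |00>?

The probability of measuring |00> is 1/2. Key observation: steps 1-4 multiply out to the identity, so the circuit reduces to the remaining gates.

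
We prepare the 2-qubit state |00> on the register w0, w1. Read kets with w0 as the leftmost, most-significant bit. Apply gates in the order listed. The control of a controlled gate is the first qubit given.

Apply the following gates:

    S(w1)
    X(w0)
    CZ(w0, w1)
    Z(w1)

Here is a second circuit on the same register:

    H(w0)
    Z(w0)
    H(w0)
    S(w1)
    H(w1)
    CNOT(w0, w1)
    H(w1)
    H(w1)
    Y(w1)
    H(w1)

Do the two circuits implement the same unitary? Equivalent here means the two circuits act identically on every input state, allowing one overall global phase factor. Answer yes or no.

No: there is an input state on which the two circuits produce genuinely different outputs (not merely differing by a phase).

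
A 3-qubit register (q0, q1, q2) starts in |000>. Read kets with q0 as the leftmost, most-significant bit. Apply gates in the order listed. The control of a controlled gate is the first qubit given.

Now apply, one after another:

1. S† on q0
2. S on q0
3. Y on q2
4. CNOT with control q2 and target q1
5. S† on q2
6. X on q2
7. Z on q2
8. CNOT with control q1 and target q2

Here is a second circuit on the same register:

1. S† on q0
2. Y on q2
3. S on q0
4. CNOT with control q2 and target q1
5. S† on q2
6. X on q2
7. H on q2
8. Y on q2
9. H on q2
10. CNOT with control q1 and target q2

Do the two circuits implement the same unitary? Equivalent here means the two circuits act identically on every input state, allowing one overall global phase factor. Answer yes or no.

No — the two circuits implement different unitaries, even allowing a global phase.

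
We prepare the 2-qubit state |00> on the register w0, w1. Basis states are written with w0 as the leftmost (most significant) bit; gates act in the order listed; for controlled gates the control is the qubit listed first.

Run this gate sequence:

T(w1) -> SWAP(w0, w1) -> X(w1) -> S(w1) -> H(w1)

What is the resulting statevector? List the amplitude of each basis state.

After the circuit, the state carries amplitude sqrt(2)*I/2 on |00>, -sqrt(2)*I/2 on |01>, 0 on |10>, 0 on |11>.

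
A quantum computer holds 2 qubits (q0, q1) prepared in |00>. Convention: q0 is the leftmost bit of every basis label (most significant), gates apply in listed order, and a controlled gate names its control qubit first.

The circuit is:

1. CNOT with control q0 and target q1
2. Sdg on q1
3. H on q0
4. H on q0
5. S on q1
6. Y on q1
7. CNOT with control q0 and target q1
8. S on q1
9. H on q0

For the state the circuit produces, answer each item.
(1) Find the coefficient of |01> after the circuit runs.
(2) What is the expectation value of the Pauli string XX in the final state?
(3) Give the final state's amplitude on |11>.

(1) |01> carries amplitude -sqrt(2)/2 in the final state.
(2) The observable XX averages to 0.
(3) The amplitude on |11> is -sqrt(2)/2.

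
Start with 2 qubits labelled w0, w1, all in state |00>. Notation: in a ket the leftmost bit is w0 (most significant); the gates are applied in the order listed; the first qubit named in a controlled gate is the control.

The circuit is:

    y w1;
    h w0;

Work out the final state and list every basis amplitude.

After the circuit, the state carries amplitude 0 on |00>, sqrt(2)*I/2 on |01>, 0 on |10>, sqrt(2)*I/2 on |11>.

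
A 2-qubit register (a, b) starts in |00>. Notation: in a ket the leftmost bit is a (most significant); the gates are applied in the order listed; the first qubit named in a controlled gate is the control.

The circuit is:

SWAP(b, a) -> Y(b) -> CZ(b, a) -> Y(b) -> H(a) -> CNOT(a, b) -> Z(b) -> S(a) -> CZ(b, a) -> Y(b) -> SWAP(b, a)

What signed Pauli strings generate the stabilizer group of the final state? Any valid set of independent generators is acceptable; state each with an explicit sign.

The stabilizer group can be generated by -XY, -ZZ, among other valid generating sets.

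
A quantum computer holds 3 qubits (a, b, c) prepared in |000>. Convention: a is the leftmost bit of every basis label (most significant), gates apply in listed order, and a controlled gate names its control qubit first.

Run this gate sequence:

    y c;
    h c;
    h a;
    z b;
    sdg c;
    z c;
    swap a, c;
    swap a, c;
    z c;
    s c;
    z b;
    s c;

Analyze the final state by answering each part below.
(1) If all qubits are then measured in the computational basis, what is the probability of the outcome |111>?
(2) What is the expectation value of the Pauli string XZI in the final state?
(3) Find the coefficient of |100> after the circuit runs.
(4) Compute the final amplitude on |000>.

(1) The probability of measuring |111> is 0. Key observation: steps 4-11 multiply out to the identity, so the circuit reduces to the remaining gates.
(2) The observable XZI averages to 1.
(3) |100> carries amplitude I/2 in the final state.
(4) |000> carries amplitude I/2 in the final state.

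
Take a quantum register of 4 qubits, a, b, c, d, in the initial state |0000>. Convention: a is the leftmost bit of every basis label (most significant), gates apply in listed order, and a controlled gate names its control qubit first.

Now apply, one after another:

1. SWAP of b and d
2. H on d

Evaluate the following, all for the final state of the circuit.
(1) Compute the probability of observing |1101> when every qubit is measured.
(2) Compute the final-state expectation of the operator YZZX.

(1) The probability of measuring |1101> is 0.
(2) In the final state, YZZX has expectation 0.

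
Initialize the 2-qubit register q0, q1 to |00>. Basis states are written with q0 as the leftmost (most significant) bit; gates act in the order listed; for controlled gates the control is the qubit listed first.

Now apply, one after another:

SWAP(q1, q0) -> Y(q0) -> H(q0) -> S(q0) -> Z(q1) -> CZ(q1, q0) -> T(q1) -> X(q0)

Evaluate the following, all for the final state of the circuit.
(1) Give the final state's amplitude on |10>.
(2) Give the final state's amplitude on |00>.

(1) The amplitude on |10> is sqrt(2)*I/2.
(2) The final state's coefficient on |00> equals sqrt(2)/2.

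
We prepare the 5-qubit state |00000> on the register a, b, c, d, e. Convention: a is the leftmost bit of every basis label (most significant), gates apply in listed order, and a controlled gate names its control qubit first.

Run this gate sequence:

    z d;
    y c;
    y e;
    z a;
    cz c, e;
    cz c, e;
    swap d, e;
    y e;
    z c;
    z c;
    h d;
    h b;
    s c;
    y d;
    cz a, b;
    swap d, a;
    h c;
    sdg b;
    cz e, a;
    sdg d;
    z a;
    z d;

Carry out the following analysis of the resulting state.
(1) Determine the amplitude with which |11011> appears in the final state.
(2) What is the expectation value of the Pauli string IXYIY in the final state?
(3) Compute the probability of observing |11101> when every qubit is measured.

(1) The amplitude on |11011> is 0.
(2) The observable IXYIY averages to 0.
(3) Outcome |11101> occurs with probability 1/8.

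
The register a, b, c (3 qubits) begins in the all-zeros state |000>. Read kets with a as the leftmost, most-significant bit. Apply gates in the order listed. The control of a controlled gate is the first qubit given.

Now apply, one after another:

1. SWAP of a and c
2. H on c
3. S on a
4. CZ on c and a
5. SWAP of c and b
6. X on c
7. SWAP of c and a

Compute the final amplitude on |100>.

The final state's coefficient on |100> equals sqrt(2)/2.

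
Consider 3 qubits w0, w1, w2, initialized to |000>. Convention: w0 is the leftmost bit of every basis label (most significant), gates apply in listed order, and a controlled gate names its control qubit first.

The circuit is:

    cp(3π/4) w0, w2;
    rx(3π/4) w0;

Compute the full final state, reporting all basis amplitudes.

After the circuit, the state carries amplitude sqrt(2 - sqrt(2))/2 on |000>, -I*sqrt(sqrt(2) + 2)/2 on |100>, and 0 on every other basis state.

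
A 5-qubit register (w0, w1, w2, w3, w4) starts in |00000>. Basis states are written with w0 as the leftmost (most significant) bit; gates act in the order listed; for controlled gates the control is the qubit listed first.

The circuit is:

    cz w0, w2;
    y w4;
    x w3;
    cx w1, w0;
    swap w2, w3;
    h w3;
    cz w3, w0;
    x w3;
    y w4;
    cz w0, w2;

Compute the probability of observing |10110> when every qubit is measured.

A full measurement returns |10110> with probability 0.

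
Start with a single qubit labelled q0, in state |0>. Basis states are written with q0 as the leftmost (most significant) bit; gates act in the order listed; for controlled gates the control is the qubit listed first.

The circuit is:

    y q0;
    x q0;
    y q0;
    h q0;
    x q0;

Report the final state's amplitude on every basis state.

After the circuit, the state carries amplitude sqrt(2)/2 on |0>, -sqrt(2)/2 on |1>.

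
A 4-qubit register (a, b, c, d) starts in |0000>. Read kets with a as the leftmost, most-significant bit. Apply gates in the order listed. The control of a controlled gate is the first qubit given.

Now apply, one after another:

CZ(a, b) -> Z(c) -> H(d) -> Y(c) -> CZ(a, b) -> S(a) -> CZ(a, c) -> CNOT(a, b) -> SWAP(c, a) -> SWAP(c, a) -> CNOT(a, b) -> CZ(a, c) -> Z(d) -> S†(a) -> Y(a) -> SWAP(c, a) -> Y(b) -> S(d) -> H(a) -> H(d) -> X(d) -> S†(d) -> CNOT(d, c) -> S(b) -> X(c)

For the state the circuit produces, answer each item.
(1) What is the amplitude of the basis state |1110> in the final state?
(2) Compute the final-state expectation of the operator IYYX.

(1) |1110> carries amplitude 0 in the final state.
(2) In the final state, IYYX has expectation 0.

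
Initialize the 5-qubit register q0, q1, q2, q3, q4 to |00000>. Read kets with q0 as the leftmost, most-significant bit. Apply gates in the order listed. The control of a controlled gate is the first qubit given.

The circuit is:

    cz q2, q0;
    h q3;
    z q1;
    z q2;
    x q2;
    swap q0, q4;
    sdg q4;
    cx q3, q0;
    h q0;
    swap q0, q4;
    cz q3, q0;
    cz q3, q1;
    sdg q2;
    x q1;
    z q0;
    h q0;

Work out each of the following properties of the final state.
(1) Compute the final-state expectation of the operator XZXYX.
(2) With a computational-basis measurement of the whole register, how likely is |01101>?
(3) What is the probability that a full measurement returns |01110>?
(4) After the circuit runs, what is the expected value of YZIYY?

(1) In the final state, XZXYX has expectation 0.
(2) Outcome |01101> occurs with probability 1/8.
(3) Outcome |01110> occurs with probability 1/8.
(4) The expectation value of YZIYY is 0.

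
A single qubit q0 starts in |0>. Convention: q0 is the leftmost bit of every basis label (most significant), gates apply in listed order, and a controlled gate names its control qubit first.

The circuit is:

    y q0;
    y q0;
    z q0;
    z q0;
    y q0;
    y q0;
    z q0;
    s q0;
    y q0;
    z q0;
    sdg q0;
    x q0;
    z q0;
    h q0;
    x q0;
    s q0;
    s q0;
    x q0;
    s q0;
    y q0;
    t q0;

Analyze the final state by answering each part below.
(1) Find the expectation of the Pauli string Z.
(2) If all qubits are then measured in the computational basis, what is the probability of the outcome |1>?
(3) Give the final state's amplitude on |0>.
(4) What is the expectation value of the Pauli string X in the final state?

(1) In the final state, Z has expectation 0. Key observation: steps 1-6 multiply out to the identity, so the circuit reduces to the remaining gates.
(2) Outcome |1> occurs with probability 1/2.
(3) The final state's coefficient on |0> equals -sqrt(2)/2.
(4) The expectation value of X is sqrt(2)/2.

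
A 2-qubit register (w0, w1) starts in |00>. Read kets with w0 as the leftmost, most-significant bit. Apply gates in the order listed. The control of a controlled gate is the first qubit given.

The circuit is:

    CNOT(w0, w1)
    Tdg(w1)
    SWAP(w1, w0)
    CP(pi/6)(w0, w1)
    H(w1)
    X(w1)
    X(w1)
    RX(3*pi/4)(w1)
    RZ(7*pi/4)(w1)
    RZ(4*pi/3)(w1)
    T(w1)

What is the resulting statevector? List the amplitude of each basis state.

After the circuit, the state carries amplitude -sqrt(2)*sqrt(sqrt(2) + 2)*exp(23*I*pi/24)/4 + sqrt(2)*sqrt(2 - sqrt(2))*exp(11*I*pi/24)/4 on |00>, -sqrt(2)*sqrt(sqrt(2) + 2)*exp(7*I*pi/24)/4 - sqrt(2)*sqrt(2 - sqrt(2))*exp(19*I*pi/24)/4 on |01>, 0 on |10>, 0 on |11>.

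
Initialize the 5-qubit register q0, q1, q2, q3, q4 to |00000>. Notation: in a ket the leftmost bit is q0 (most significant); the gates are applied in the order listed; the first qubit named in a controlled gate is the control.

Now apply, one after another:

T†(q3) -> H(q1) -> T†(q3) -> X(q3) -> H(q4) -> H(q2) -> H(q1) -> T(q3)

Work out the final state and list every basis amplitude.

The resulting statevector has amplitude exp(I*pi/4)/2 on |00010>, exp(I*pi/4)/2 on |00011>, exp(I*pi/4)/2 on |00110>, exp(I*pi/4)/2 on |00111>, and 0 on every other basis state.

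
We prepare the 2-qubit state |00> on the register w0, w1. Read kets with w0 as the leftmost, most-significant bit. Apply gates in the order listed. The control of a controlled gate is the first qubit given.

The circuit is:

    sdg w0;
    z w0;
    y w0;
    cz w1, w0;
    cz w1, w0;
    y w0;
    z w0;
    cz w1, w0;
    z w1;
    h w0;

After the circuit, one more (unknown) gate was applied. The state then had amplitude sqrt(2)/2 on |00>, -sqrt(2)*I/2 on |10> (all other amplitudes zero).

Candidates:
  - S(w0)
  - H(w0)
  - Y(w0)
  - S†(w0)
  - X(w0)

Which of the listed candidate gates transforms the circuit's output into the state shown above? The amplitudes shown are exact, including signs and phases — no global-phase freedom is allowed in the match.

It was S†(w0) that produced the state shown.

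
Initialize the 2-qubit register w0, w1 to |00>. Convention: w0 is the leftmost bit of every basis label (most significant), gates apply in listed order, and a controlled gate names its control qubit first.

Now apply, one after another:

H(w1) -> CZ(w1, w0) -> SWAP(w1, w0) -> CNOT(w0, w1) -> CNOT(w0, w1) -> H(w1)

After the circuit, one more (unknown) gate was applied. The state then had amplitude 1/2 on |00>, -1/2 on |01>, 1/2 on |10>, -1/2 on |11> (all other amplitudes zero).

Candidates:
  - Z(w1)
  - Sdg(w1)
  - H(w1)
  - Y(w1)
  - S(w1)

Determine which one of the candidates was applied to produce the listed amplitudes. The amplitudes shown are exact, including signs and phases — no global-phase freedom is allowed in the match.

The applied gate was Z(w1).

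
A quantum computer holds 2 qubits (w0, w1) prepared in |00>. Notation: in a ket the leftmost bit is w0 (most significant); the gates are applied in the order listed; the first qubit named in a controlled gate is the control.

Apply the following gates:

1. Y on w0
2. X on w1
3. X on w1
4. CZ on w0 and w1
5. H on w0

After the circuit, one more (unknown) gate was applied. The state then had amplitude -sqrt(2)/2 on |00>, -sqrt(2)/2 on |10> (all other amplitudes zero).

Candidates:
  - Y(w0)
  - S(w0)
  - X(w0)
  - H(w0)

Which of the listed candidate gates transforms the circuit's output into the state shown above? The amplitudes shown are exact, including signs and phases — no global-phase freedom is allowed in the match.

The applied gate was Y(w0). Key observation: the block from step 2 through step 3 cancels to the identity and can be dropped.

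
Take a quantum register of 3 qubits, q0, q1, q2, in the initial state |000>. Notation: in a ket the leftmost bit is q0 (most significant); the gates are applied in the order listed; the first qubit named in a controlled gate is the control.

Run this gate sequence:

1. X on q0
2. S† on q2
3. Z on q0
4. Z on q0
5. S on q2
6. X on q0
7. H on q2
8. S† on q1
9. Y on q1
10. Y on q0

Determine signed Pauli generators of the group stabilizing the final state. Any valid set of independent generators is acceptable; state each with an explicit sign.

The final state is stabilized by the group generated by +IIX, -ZII, -IZI; other independent generating sets are equally valid. Key observation: gates 1-6 undo each other exactly, leaving only the rest of the circuit to track.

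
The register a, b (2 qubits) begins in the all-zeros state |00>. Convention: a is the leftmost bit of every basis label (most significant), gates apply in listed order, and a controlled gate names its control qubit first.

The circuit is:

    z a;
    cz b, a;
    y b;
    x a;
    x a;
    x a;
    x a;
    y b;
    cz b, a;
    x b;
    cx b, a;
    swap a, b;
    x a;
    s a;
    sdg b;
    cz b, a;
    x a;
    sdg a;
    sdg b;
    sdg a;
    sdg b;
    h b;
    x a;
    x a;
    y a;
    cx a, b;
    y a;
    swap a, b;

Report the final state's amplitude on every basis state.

The final amplitudes are 0 on |00>, -sqrt(2)*I/2 on |01>, 0 on |10>, sqrt(2)*I/2 on |11>.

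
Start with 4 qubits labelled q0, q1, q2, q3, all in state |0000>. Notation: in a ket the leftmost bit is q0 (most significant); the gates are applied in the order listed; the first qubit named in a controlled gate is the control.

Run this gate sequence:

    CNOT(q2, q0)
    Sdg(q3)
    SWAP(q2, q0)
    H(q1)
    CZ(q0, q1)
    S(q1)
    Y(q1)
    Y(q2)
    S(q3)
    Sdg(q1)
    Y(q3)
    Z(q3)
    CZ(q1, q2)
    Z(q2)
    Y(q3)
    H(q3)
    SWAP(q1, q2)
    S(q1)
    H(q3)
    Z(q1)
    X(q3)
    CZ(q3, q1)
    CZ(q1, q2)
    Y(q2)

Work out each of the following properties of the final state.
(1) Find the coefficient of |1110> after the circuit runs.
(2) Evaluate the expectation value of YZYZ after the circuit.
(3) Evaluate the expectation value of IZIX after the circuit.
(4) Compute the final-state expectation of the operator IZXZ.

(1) The final state's coefficient on |1110> equals 0.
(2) The observable YZYZ averages to 0.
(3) The observable IZIX averages to 0.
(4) The expectation value of IZXZ is -1.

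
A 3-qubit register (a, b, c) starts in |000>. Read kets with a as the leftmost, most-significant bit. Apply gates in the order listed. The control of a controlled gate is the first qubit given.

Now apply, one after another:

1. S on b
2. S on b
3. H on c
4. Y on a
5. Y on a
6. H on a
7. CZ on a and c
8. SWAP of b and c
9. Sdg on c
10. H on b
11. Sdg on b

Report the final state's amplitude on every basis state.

After the circuit, the state carries amplitude sqrt(2)/2 on |000>, -sqrt(2)*I/2 on |110>, and 0 on every other basis state.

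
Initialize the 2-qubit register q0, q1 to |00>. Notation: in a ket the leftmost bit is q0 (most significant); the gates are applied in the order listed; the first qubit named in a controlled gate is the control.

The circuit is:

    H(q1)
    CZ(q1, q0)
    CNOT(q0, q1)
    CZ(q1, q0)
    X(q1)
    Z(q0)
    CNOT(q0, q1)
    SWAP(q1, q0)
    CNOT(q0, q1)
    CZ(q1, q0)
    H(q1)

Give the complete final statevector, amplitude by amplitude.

The resulting statevector has amplitude 1/2 on |00>, 1/2 on |01>, -1/2 on |10>, 1/2 on |11>.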